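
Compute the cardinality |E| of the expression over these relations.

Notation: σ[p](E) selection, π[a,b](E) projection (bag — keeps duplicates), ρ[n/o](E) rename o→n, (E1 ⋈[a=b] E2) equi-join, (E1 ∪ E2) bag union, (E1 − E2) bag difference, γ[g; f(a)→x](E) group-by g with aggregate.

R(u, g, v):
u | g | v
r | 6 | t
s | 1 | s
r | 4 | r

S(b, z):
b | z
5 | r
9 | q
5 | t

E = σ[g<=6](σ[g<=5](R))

Stepwise |·|:
  R → 3
  σ[g<=5](R) → 2
  σ[g<=6](σ[g<=5](R)) → 2

|E| = 2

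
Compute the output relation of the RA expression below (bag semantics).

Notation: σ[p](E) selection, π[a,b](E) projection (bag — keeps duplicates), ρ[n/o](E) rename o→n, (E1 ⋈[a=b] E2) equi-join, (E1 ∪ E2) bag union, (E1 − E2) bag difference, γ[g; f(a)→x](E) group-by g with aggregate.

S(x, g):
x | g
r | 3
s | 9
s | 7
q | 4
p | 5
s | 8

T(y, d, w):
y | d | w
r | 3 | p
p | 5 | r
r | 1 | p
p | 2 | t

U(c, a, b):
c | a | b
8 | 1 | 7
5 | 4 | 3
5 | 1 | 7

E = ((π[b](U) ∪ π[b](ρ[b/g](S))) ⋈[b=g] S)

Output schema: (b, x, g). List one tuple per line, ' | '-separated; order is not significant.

Per-node cardinality:
  U → 3
  π[b](U) → 3
  S → 6
  ρ[b/g](S) → 6
  π[b](ρ[b/g](S)) → 6
  (π[b](U) ∪ π[b](ρ[b/g](S))) → 9
  S → 6
  ((π[b](U) ∪ π[b](ρ[b/g](S))) ⋈[b=g] S) → 9

== RESULT ==
b | x | g
3 | r | 3
3 | r | 3
4 | q | 4
5 | p | 5
7 | s | 7
7 | s | 7
7 | s | 7
8 | s | 8
9 | s | 9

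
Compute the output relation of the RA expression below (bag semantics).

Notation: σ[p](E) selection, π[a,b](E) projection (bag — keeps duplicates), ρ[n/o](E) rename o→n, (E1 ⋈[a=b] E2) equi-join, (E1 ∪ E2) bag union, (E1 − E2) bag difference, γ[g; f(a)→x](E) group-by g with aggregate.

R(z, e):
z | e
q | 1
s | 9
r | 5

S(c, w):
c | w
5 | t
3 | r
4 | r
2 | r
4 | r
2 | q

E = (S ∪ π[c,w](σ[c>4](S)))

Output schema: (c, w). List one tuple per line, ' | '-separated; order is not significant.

Row counts bottom-up:
  S → 6
  S → 6
  σ[c>4](S) → 1
  π[c,w](σ[c>4](S)) → 1
  (S ∪ π[c,w](σ[c>4](S))) → 7

== RESULT ==
c | w
2 | q
2 | r
3 | r
4 | r
4 | r
5 | t
5 | t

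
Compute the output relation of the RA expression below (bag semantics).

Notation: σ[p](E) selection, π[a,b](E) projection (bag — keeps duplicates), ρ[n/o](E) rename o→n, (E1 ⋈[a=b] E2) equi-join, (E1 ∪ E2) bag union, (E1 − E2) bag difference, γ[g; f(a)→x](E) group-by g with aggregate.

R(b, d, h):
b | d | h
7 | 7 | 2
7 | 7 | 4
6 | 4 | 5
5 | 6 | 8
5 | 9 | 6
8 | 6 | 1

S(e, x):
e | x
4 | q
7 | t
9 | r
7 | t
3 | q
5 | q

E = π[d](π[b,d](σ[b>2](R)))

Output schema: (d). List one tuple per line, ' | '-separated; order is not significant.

Stepwise |·|:
  R → 6
  σ[b>2](R) → 6
  π[b,d](σ[b>2](R)) → 6
  π[d](π[b,d](σ[b>2](R))) → 6

== RESULT ==
d
4
6
6
7
7
9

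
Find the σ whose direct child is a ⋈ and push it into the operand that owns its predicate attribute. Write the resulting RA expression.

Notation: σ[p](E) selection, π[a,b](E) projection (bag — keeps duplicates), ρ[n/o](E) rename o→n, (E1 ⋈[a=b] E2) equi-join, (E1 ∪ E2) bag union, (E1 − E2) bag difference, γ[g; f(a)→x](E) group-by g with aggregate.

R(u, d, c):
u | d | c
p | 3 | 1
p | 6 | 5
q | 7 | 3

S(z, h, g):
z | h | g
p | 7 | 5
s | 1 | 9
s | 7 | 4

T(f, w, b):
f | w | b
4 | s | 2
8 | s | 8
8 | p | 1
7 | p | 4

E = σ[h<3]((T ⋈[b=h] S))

σ filters on h, owned by the right side.
E' = (T ⋈[b=h] σ[h<3](S))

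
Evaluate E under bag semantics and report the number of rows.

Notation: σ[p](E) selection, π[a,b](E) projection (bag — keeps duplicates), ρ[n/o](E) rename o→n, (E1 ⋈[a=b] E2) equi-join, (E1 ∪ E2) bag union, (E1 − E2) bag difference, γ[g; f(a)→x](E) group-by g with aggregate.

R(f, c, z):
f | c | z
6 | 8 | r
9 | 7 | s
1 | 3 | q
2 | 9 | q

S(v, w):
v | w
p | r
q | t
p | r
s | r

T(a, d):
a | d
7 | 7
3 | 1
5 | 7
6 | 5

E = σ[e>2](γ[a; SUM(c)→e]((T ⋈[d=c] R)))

Subexpression sizes:
  T → 4
  R → 4
  (T ⋈[d=c] R) → 2
  γ[a; SUM(c)→e]((T ⋈[d=c] R)) → 2
  σ[e>2](γ[a; SUM(c)→e]((T ⋈[d=c] R))) → 2

|E| = 2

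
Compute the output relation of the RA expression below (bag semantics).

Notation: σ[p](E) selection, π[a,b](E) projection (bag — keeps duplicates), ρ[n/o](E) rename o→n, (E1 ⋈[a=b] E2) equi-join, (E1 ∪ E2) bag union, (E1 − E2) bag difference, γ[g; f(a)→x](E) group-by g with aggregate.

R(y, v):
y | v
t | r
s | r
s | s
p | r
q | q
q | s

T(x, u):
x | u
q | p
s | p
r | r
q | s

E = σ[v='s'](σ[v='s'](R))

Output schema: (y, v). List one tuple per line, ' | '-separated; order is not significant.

Per-node cardinality:
  R → 6
  σ[v='s'](R) → 2
  σ[v='s'](σ[v='s'](R)) → 2

== RESULT ==
y | v
q | s
s | s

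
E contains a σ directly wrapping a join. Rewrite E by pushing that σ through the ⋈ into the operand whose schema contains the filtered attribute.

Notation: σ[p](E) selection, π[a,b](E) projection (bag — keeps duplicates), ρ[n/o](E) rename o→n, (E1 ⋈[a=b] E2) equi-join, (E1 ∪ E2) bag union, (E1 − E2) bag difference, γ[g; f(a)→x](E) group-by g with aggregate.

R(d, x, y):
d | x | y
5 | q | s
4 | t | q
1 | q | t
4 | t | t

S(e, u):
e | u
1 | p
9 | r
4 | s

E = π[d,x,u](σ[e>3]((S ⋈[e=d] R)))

σ filters on e, owned by the left side.
E' = π[d,x,u]((σ[e>3](S) ⋈[e=d] R))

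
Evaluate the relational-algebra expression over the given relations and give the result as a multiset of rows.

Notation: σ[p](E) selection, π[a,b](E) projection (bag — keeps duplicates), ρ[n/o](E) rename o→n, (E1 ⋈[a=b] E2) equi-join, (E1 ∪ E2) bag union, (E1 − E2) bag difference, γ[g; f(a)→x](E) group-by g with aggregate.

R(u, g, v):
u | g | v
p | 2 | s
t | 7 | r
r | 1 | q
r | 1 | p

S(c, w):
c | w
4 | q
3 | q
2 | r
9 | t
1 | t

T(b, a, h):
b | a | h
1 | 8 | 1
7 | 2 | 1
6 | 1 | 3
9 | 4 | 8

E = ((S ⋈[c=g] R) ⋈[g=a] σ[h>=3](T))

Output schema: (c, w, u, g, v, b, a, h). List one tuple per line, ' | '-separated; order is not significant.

Subexpression sizes:
  S → 5
  R → 4
  (S ⋈[c=g] R) → 3
  T → 4
  σ[h>=3](T) → 2
  ((S ⋈[c=g] R) ⋈[g=a] σ[h>=3](T)) → 2

== RESULT ==
c | w | u | g | v | b | a | h
1 | t | r | 1 | p | 6 | 1 | 3
1 | t | r | 1 | q | 6 | 1 | 3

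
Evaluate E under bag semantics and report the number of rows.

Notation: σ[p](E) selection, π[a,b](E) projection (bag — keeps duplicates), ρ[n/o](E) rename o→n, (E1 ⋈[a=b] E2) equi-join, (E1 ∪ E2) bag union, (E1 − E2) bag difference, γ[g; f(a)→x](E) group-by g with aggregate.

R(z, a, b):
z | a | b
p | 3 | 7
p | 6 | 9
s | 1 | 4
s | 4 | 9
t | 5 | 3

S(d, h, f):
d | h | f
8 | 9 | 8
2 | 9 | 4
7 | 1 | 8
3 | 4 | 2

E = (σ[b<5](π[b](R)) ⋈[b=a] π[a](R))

Per-node cardinality:
  R → 5
  π[b](R) → 5
  σ[b<5](π[b](R)) → 2
  R → 5
  π[a](R) → 5
  (σ[b<5](π[b](R)) ⋈[b=a] π[a](R)) → 2

|E| = 2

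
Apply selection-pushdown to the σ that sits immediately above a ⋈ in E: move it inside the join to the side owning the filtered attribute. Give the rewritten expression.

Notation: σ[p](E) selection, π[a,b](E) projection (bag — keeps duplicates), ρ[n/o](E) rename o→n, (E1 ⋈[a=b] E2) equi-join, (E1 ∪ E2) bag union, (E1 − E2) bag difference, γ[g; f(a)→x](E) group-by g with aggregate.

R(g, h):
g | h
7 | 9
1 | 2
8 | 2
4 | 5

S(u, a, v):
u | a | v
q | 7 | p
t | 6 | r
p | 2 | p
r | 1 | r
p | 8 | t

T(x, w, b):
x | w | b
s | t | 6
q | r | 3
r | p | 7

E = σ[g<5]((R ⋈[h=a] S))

σ filters on g, owned by the left side.
E' = (σ[g<5](R) ⋈[h=a] S)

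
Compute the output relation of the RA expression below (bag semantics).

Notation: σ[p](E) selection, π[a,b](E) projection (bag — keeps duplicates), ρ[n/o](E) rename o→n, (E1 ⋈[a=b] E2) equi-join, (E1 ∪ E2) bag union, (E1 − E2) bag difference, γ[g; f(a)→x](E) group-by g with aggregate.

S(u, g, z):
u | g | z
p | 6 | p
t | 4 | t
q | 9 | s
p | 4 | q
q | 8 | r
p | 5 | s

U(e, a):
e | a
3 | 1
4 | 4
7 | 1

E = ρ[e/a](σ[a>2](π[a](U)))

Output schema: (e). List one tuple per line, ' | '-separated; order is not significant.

Per-node cardinality:
  U → 3
  π[a](U) → 3
  σ[a>2](π[a](U)) → 1
  ρ[e/a](σ[a>2](π[a](U))) → 1

== RESULT ==
e
4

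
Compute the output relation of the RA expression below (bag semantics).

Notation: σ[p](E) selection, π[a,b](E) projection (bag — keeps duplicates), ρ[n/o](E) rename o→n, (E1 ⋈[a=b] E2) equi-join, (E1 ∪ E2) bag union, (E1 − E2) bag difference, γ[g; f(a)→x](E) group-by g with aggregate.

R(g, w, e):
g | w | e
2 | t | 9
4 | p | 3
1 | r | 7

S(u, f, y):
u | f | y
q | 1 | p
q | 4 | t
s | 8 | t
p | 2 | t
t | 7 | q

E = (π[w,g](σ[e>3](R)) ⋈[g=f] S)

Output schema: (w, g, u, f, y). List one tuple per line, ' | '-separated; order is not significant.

Subexpression sizes:
  R → 3
  σ[e>3](R) → 2
  π[w,g](σ[e>3](R)) → 2
  S → 5
  (π[w,g](σ[e>3](R)) ⋈[g=f] S) → 2

== RESULT ==
w | g | u | f | y
r | 1 | q | 1 | p
t | 2 | p | 2 | t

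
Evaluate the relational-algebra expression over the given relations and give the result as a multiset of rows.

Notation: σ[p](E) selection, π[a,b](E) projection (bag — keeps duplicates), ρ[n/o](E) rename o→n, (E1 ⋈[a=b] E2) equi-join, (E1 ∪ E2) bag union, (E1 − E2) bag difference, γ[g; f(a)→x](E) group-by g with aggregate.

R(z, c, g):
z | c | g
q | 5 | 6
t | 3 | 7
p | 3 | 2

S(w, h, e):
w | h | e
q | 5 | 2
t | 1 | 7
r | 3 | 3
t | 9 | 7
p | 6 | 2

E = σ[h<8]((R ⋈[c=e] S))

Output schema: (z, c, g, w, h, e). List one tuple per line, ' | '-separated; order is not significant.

Row counts bottom-up:
  R → 3
  S → 5
  (R ⋈[c=e] S) → 2
  σ[h<8]((R ⋈[c=e] S)) → 2

== RESULT ==
z | c | g | w | h | e
p | 3 | 2 | r | 3 | 3
t | 3 | 7 | r | 3 | 3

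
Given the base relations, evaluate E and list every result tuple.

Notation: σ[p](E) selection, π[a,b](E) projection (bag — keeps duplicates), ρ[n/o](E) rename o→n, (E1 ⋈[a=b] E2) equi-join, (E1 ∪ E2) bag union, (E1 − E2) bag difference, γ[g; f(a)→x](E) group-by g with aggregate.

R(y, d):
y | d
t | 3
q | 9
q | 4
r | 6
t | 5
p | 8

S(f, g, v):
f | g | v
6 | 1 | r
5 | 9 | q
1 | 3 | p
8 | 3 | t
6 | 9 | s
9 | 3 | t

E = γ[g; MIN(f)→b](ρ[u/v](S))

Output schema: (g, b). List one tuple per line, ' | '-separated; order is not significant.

Per-node cardinality:
  S → 6
  ρ[u/v](S) → 6
  γ[g; MIN(f)→b](ρ[u/v](S)) → 3

== RESULT ==
g | b
1 | 6
3 | 1
9 | 5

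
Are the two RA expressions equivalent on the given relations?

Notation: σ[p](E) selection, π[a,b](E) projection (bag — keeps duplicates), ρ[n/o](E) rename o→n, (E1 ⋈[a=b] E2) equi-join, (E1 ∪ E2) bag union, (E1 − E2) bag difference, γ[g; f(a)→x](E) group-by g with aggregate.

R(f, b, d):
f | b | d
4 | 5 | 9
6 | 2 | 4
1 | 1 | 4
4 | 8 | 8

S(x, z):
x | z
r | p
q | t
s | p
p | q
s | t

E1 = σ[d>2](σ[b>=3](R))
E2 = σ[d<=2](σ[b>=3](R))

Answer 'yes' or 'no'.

E1 subexpression sizes:
  R → 4
  σ[b>=3](R) → 2
  σ[d>2](σ[b>=3](R)) → 2
E2 subexpression sizes:
  R → 4
  σ[b>=3](R) → 2
  σ[d<=2](σ[b>=3](R)) → 0

E1 result:
f | b | d
4 | 5 | 9
4 | 8 | 8
E2 result:
f | b | d
(0 rows)
Witness: (4, 8, 8) appears 1× in E1 but 0× in E2.

no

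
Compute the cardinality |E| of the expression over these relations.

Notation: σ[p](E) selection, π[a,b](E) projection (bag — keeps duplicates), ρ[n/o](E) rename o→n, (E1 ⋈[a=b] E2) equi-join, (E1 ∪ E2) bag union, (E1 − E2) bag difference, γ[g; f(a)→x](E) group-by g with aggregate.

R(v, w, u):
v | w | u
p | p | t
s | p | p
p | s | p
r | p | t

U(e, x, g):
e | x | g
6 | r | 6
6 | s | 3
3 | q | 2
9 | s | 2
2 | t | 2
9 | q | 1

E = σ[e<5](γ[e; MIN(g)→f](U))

Stepwise |·|:
  U → 6
  γ[e; MIN(g)→f](U) → 4
  σ[e<5](γ[e; MIN(g)→f](U)) → 2

|E| = 2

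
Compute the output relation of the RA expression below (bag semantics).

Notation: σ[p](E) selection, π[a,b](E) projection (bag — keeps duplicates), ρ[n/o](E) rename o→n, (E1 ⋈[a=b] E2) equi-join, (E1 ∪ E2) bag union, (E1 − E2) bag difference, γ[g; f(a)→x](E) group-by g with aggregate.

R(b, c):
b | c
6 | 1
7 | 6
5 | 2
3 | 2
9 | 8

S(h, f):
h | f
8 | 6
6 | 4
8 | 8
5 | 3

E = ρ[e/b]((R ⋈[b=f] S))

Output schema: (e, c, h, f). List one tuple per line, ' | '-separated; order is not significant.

Stepwise |·|:
  R → 5
  S → 4
  (R ⋈[b=f] S) → 2
  ρ[e/b]((R ⋈[b=f] S)) → 2

== RESULT ==
e | c | h | f
3 | 2 | 5 | 3
6 | 1 | 8 | 6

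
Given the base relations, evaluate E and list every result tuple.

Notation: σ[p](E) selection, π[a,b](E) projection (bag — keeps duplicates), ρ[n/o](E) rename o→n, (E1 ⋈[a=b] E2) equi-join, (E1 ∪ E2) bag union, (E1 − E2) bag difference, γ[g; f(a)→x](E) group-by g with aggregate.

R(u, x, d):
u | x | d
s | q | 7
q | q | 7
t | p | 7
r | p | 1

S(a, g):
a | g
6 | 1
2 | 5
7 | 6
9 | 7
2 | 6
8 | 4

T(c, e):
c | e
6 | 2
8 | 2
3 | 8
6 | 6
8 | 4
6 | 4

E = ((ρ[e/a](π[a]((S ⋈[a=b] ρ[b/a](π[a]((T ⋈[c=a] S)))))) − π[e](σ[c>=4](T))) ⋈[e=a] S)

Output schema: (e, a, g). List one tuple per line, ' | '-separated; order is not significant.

Per-node cardinality:
  S → 6
  T → 6
  S → 6
  (T ⋈[c=a] S) → 5
  π[a]((T ⋈[c=a] S)) → 5
  ρ[b/a](π[a]((T ⋈[c=a] S))) → 5
  (S ⋈[a=b] ρ[b/a](π[a]((T ⋈[c=a] S)))) → 5
  π[a]((S ⋈[a=b] ρ[b/a](π[a]((T ⋈[c=a] S))))) → 5
  ρ[e/a](π[a]((S ⋈[a=b] ρ[b/a](π[a]((T ⋈[c=a] S)))))) → 5
  T → 6
  σ[c>=4](T) → 5
  π[e](σ[c>=4](T)) → 5
  (ρ[e/a](π[a]((S ⋈[a=b] ρ[b/a](π[a]((T ⋈[c=a] S)))))) − π[e](σ[c>=4](T))) → 4
  S → 6
  ((ρ[e/a](π[a]((S ⋈[a=b] ρ[b/a](π[a]((T ⋈[c=a] S)))))) − π[e](σ[c>=4](T))) ⋈[e=a] S) → 4

== RESULT ==
e | a | g
6 | 6 | 1
6 | 6 | 1
8 | 8 | 4
8 | 8 | 4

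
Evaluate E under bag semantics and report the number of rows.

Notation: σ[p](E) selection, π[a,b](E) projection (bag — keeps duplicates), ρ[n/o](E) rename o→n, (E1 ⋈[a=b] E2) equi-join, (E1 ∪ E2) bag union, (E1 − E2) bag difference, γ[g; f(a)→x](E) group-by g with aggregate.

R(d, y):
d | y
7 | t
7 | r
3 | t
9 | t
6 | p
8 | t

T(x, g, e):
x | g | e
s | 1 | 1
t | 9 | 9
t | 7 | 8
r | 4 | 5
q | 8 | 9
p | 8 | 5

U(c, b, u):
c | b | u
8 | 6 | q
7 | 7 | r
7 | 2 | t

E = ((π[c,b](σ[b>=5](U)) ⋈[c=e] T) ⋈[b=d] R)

Subexpression sizes:
  U → 3
  σ[b>=5](U) → 2
  π[c,b](σ[b>=5](U)) → 2
  T → 6
  (π[c,b](σ[b>=5](U)) ⋈[c=e] T) → 1
  R → 6
  ((π[c,b](σ[b>=5](U)) ⋈[c=e] T) ⋈[b=d] R) → 1

|E| = 1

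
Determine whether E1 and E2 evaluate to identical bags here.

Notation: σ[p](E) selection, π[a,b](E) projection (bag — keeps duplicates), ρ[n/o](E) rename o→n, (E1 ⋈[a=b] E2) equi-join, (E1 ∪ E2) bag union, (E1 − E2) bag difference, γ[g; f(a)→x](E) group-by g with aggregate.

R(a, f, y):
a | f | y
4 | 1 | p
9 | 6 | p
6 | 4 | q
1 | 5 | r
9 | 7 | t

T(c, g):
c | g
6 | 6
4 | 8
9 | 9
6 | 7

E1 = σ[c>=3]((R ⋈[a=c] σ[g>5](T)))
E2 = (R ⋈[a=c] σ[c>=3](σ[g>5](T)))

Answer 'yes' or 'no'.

E1 row counts bottom-up:
  R → 5
  T → 4
  σ[g>5](T) → 4
  (R ⋈[a=c] σ[g>5](T)) → 5
  σ[c>=3]((R ⋈[a=c] σ[g>5](T))) → 5
E2 row counts bottom-up:
  R → 5
  T → 4
  σ[g>5](T) → 4
  σ[c>=3](σ[g>5](T)) → 4
  (R ⋈[a=c] σ[c>=3](σ[g>5](T))) → 5

E1 and E2 produce the same multiset:
a | f | y | c | g
4 | 1 | p | 4 | 8
6 | 4 | q | 6 | 6
6 | 4 | q | 6 | 7
9 | 6 | p | 9 | 9
9 | 7 | t | 9 | 9

yes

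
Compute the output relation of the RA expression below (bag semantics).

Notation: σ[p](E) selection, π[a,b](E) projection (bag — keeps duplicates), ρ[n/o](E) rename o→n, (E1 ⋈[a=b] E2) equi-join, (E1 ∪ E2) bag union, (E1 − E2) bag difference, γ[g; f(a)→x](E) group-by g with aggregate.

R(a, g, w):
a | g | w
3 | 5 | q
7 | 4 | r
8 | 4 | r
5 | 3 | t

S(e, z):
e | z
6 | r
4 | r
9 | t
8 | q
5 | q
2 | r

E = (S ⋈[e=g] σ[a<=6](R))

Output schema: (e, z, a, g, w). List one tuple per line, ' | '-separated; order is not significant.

Subexpression sizes:
  S → 6
  R → 4
  σ[a<=6](R) → 2
  (S ⋈[e=g] σ[a<=6](R)) → 1

== RESULT ==
e | z | a | g | w
5 | q | 3 | 5 | q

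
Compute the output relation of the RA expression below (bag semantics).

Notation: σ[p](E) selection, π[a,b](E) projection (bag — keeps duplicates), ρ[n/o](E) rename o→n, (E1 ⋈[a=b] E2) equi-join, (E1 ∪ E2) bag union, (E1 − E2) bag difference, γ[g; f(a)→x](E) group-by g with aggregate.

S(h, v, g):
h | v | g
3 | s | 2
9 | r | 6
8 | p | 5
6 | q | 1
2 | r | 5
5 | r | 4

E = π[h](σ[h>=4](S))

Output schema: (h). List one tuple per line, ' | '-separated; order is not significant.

Stepwise |·|:
  S → 6
  σ[h>=4](S) → 4
  π[h](σ[h>=4](S)) → 4

== RESULT ==
h
5
6
8
9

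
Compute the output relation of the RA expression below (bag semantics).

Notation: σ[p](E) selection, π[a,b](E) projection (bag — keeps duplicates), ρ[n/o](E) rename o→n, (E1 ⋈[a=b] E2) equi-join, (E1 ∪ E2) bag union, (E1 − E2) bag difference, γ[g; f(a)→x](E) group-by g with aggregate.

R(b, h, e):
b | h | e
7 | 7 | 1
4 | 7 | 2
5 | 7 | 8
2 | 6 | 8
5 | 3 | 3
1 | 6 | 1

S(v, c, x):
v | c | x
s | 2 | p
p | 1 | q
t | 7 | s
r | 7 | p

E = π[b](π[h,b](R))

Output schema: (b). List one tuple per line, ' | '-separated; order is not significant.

Subexpression sizes:
  R → 6
  π[h,b](R) → 6
  π[b](π[h,b](R)) → 6

== RESULT ==
b
1
2
4
5
5
7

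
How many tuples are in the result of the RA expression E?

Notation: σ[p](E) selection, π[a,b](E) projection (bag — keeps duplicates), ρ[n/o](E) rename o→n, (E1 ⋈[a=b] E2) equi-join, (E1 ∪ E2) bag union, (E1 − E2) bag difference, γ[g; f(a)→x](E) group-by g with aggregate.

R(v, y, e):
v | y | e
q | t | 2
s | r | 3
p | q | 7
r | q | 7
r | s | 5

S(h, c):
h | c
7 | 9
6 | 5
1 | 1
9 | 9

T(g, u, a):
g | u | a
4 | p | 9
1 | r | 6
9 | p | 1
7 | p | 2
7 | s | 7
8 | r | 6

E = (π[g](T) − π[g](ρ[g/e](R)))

Per-node cardinality:
  T → 6
  π[g](T) → 6
  R → 5
  ρ[g/e](R) → 5
  π[g](ρ[g/e](R)) → 5
  (π[g](T) − π[g](ρ[g/e](R))) → 4

|E| = 4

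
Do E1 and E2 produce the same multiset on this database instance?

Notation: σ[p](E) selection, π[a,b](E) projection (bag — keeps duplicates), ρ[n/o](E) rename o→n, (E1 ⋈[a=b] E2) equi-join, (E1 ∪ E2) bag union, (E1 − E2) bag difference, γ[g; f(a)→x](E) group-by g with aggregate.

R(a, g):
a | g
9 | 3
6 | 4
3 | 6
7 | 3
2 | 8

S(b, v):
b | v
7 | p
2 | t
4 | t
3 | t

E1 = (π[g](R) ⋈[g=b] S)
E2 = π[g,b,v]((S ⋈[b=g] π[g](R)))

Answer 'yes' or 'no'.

E1 subexpression sizes:
  R → 5
  π[g](R) → 5
  S → 4
  (π[g](R) ⋈[g=b] S) → 3
E2 subexpression sizes:
  S → 4
  R → 5
  π[g](R) → 5
  (S ⋈[b=g] π[g](R)) → 3
  π[g,b,v]((S ⋈[b=g] π[g](R))) → 3

E1 and E2 produce the same multiset:
g | b | v
3 | 3 | t
3 | 3 | t
4 | 4 | t

yes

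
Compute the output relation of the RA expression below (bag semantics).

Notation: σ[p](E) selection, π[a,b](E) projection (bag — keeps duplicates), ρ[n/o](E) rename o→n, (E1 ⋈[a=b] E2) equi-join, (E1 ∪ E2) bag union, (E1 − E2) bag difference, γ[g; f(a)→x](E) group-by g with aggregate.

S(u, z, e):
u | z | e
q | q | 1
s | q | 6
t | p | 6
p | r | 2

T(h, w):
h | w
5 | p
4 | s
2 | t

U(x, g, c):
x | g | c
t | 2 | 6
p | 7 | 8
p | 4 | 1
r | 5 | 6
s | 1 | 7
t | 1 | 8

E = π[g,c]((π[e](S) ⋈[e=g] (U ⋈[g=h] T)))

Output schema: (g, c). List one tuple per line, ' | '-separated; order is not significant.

Subexpression sizes:
  S → 4
  π[e](S) → 4
  U → 6
  T → 3
  (U ⋈[g=h] T) → 3
  (π[e](S) ⋈[e=g] (U ⋈[g=h] T)) → 1
  π[g,c]((π[e](S) ⋈[e=g] (U ⋈[g=h] T))) → 1

== RESULT ==
g | c
2 | 6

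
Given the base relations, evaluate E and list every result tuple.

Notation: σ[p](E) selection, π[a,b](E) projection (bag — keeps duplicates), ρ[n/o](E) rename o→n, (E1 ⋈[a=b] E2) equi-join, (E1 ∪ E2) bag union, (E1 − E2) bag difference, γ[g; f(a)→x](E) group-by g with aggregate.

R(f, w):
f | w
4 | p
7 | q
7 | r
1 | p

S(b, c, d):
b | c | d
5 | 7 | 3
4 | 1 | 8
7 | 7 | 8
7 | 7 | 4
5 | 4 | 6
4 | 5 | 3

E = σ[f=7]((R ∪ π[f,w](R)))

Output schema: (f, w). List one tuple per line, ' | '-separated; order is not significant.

Subexpression sizes:
  R → 4
  R → 4
  π[f,w](R) → 4
  (R ∪ π[f,w](R)) → 8
  σ[f=7]((R ∪ π[f,w](R))) → 4

== RESULT ==
f | w
7 | q
7 | q
7 | r
7 | r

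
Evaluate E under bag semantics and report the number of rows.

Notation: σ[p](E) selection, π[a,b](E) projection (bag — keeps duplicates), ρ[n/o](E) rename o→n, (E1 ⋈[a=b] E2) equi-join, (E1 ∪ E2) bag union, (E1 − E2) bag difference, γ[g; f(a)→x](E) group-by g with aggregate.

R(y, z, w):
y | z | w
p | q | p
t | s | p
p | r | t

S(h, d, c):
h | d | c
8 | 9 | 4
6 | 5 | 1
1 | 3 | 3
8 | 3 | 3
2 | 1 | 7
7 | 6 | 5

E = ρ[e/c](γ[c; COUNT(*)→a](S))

Row counts bottom-up:
  S → 6
  γ[c; COUNT(*)→a](S) → 5
  ρ[e/c](γ[c; COUNT(*)→a](S)) → 5

|E| = 5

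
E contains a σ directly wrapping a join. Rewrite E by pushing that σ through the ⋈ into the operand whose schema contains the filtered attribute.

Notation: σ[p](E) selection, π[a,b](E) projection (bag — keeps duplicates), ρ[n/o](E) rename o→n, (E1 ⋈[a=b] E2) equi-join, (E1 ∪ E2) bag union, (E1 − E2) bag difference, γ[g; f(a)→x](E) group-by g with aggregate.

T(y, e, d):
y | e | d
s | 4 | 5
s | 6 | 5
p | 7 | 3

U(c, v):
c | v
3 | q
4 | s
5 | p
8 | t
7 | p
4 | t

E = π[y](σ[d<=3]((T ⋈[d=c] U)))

σ filters on d, owned by the left side.
E' = π[y]((σ[d<=3](T) ⋈[d=c] U))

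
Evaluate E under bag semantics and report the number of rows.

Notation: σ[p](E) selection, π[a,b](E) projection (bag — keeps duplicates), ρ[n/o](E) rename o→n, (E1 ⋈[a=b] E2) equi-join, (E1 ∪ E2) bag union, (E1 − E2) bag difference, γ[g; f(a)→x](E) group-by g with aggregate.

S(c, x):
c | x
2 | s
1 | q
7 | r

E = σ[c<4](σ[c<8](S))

Stepwise |·|:
  S → 3
  σ[c<8](S) → 3
  σ[c<4](σ[c<8](S)) → 2

|E| = 2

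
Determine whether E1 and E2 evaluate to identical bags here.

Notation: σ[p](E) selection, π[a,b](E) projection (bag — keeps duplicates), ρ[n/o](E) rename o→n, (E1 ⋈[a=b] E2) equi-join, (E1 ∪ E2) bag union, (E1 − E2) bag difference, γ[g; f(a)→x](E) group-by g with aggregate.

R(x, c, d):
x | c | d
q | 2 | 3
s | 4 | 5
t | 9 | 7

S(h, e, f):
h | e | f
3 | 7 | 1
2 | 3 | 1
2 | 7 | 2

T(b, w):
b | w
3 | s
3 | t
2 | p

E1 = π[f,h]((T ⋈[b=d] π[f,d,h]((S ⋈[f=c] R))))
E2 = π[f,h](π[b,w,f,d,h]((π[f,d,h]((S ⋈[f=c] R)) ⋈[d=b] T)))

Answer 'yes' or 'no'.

E1 per-node cardinality:
  T → 3
  S → 3
  R → 3
  (S ⋈[f=c] R) → 1
  π[f,d,h]((S ⋈[f=c] R)) → 1
  (T ⋈[b=d] π[f,d,h]((S ⋈[f=c] R))) → 2
  π[f,h]((T ⋈[b=d] π[f,d,h]((S ⋈[f=c] R)))) → 2
E2 per-node cardinality:
  S → 3
  R → 3
  (S ⋈[f=c] R) → 1
  π[f,d,h]((S ⋈[f=c] R)) → 1
  T → 3
  (π[f,d,h]((S ⋈[f=c] R)) ⋈[d=b] T) → 2
  π[b,w,f,d,h]((π[f,d,h]((S ⋈[f=c] R)) ⋈[d=b] T)) → 2
  π[f,h](π[b,w,f,d,h]((π[f,d,h]((S ⋈[f=c] R)) ⋈[d=b] T))) → 2

E1 and E2 produce the same multiset:
f | h
2 | 2
2 | 2

yes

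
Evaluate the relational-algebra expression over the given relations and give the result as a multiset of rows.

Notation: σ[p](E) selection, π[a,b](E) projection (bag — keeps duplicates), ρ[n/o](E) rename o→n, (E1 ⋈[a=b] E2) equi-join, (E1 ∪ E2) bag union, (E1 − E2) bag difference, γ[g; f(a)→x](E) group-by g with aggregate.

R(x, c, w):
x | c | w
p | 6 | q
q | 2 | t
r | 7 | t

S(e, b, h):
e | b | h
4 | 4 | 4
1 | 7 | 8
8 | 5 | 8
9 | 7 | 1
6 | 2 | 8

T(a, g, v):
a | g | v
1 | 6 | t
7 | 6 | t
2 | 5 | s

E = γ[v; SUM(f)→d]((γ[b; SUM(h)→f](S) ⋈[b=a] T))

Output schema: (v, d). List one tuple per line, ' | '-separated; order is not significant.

Stepwise |·|:
  S → 5
  γ[b; SUM(h)→f](S) → 4
  T → 3
  (γ[b; SUM(h)→f](S) ⋈[b=a] T) → 2
  γ[v; SUM(f)→d]((γ[b; SUM(h)→f](S) ⋈[b=a] T)) → 2

== RESULT ==
v | d
s | 8
t | 9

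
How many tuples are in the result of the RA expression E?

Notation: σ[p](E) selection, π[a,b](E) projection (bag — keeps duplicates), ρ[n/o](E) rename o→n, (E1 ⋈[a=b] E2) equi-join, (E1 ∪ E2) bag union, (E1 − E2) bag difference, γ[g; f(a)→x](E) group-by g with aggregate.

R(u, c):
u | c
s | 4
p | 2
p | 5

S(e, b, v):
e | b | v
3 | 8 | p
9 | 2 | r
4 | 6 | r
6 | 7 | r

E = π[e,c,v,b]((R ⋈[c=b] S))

Subexpression sizes:
  R → 3
  S → 4
  (R ⋈[c=b] S) → 1
  π[e,c,v,b]((R ⋈[c=b] S)) → 1

|E| = 1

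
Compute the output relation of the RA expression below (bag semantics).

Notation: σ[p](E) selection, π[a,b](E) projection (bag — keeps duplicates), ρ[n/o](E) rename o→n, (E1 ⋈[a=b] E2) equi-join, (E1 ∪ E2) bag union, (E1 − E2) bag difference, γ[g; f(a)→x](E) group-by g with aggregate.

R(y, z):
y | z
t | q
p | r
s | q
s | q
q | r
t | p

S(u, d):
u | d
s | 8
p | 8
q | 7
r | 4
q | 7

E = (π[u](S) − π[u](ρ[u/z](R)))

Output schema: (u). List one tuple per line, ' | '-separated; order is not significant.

Stepwise |·|:
  S → 5
  π[u](S) → 5
  R → 6
  ρ[u/z](R) → 6
  π[u](ρ[u/z](R)) → 6
  (π[u](S) − π[u](ρ[u/z](R))) → 1

== RESULT ==
u
s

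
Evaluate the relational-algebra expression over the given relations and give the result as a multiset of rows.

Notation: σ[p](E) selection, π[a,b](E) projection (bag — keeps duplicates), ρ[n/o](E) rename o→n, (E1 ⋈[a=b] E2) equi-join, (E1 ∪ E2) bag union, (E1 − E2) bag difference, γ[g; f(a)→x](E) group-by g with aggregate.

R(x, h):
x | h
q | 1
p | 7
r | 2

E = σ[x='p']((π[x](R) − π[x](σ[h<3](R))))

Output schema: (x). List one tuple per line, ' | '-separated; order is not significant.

Row counts bottom-up:
  R → 3
  π[x](R) → 3
  R → 3
  σ[h<3](R) → 2
  π[x](σ[h<3](R)) → 2
  (π[x](R) − π[x](σ[h<3](R))) → 1
  σ[x='p']((π[x](R) − π[x](σ[h<3](R)))) → 1

== RESULT ==
x
p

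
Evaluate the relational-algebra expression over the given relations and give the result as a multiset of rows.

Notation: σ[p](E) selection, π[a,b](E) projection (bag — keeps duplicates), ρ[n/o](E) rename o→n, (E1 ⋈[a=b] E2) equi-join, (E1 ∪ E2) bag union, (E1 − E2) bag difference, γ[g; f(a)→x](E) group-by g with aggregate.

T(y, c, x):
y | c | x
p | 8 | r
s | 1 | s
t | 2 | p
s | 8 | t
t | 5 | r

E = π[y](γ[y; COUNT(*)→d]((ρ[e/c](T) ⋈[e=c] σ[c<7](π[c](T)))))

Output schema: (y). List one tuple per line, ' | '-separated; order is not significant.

Per-node cardinality:
  T → 5
  ρ[e/c](T) → 5
  T → 5
  π[c](T) → 5
  σ[c<7](π[c](T)) → 3
  (ρ[e/c](T) ⋈[e=c] σ[c<7](π[c](T))) → 3
  γ[y; COUNT(*)→d]((ρ[e/c](T) ⋈[e=c] σ[c<7](π[c](T)))) → 2
  π[y](γ[y; COUNT(*)→d]((ρ[e/c](T) ⋈[e=c] σ[c<7](π[c](T))))) → 2

== RESULT ==
y
s
t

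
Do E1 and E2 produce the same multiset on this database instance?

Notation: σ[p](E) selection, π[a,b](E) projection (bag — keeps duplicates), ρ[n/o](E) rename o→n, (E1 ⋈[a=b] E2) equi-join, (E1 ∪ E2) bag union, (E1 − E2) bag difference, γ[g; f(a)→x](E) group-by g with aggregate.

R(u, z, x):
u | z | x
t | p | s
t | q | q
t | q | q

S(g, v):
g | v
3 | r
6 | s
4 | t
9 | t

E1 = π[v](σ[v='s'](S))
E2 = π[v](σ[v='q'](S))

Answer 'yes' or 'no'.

E1 stepwise |·|:
  S → 4
  σ[v='s'](S) → 1
  π[v](σ[v='s'](S)) → 1
E2 stepwise |·|:
  S → 4
  σ[v='q'](S) → 0
  π[v](σ[v='q'](S)) → 0

E1 result:
v
s
E2 result:
v
(0 rows)
Witness: ('s',) appears 1× in E1 but 0× in E2.

no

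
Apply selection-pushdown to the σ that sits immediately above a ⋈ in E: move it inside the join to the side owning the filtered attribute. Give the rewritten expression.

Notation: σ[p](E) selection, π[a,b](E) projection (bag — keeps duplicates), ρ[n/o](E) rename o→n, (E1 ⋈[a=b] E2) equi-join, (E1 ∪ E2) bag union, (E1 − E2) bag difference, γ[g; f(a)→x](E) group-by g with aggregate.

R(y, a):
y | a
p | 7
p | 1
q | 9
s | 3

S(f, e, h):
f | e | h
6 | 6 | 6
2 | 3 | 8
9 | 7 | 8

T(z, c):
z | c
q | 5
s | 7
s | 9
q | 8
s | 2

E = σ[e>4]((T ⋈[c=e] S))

σ filters on e, owned by the right side.
E' = (T ⋈[c=e] σ[e>4](S))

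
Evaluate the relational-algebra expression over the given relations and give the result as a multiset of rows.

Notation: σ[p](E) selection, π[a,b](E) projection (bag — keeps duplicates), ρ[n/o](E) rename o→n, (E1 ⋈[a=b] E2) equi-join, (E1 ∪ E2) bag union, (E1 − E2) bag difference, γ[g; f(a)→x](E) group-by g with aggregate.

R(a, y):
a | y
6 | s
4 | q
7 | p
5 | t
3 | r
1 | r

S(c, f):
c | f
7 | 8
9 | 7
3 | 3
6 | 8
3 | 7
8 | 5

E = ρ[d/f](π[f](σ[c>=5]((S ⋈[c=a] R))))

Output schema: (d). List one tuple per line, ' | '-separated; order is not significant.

Per-node cardinality:
  S → 6
  R → 6
  (S ⋈[c=a] R) → 4
  σ[c>=5]((S ⋈[c=a] R)) → 2
  π[f](σ[c>=5]((S ⋈[c=a] R))) → 2
  ρ[d/f](π[f](σ[c>=5]((S ⋈[c=a] R)))) → 2

== RESULT ==
d
8
8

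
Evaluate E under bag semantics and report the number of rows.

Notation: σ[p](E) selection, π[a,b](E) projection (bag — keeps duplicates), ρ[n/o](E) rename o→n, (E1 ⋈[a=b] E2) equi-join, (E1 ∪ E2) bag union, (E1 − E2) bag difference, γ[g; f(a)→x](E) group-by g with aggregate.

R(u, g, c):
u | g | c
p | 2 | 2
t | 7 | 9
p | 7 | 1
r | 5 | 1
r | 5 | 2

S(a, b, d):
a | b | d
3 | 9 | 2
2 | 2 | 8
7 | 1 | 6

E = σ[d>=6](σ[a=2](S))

Subexpression sizes:
  S → 3
  σ[a=2](S) → 1
  σ[d>=6](σ[a=2](S)) → 1

|E| = 1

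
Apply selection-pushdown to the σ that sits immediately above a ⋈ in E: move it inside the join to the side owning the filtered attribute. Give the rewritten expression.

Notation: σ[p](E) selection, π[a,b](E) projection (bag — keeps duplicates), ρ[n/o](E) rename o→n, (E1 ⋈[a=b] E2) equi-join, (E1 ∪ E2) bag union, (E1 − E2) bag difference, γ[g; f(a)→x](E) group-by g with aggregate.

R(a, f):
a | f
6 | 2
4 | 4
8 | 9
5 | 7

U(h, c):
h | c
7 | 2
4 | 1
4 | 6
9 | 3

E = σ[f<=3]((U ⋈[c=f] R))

σ filters on f, owned by the right side.
E' = (U ⋈[c=f] σ[f<=3](R))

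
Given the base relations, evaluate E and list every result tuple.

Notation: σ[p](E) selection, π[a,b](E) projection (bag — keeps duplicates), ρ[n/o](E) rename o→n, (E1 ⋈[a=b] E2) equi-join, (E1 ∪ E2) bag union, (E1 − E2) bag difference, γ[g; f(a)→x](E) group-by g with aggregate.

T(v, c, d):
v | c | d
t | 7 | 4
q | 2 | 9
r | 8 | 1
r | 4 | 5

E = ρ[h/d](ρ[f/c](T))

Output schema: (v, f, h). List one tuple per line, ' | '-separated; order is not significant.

Per-node cardinality:
  T → 4
  ρ[f/c](T) → 4
  ρ[h/d](ρ[f/c](T)) → 4

== RESULT ==
v | f | h
q | 2 | 9
r | 4 | 5
r | 8 | 1
t | 7 | 4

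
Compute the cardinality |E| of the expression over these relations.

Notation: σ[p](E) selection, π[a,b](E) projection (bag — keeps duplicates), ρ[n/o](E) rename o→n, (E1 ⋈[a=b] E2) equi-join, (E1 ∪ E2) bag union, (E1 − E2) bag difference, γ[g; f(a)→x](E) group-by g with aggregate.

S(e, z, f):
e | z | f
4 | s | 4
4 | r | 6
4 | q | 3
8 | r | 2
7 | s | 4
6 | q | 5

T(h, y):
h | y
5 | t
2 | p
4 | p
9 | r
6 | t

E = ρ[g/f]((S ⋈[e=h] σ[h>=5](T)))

Subexpression sizes:
  S → 6
  T → 5
  σ[h>=5](T) → 3
  (S ⋈[e=h] σ[h>=5](T)) → 1
  ρ[g/f]((S ⋈[e=h] σ[h>=5](T))) → 1

|E| = 1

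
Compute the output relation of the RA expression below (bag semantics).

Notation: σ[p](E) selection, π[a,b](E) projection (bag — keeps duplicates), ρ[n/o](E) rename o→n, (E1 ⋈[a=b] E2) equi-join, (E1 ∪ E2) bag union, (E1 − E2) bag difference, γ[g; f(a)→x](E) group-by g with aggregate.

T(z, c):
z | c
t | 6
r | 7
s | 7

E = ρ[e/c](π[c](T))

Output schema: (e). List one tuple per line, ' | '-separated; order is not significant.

Row counts bottom-up:
  T → 3
  π[c](T) → 3
  ρ[e/c](π[c](T)) → 3

== RESULT ==
e
6
7
7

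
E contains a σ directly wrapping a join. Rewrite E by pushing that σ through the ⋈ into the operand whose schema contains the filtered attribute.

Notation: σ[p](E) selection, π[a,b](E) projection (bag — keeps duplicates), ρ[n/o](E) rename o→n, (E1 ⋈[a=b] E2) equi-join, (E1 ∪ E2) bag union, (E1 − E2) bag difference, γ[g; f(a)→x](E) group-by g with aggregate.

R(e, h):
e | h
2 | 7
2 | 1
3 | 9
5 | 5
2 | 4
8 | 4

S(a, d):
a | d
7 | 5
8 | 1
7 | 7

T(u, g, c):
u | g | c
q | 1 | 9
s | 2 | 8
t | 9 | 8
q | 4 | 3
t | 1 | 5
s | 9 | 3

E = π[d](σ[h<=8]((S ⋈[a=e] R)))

σ filters on h, owned by the right side.
E' = π[d]((S ⋈[a=e] σ[h<=8](R)))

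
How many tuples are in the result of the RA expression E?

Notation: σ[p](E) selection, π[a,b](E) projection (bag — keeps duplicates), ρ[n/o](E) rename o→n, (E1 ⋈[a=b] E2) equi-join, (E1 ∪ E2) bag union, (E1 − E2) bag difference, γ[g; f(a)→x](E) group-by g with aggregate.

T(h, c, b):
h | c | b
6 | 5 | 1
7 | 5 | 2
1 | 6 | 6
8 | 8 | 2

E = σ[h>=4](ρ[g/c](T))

Stepwise |·|:
  T → 4
  ρ[g/c](T) → 4
  σ[h>=4](ρ[g/c](T)) → 3

|E| = 3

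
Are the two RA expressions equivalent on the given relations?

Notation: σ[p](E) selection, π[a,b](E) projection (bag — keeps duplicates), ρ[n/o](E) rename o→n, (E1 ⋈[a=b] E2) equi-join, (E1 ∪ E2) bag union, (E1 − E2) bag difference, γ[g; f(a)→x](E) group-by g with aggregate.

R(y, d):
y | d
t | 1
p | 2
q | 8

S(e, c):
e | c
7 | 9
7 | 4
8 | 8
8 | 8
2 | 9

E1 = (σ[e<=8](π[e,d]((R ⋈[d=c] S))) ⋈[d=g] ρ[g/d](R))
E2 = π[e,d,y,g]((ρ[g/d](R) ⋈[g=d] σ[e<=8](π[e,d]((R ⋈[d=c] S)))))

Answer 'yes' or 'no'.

E1 row counts bottom-up:
  R → 3
  S → 5
  (R ⋈[d=c] S) → 2
  π[e,d]((R ⋈[d=c] S)) → 2
  σ[e<=8](π[e,d]((R ⋈[d=c] S))) → 2
  R → 3
  ρ[g/d](R) → 3
  (σ[e<=8](π[e,d]((R ⋈[d=c] S))) ⋈[d=g] ρ[g/d](R)) → 2
E2 row counts bottom-up:
  R → 3
  ρ[g/d](R) → 3
  R → 3
  S → 5
  (R ⋈[d=c] S) → 2
  π[e,d]((R ⋈[d=c] S)) → 2
  σ[e<=8](π[e,d]((R ⋈[d=c] S))) → 2
  (ρ[g/d](R) ⋈[g=d] σ[e<=8](π[e,d]((R ⋈[d=c] S)))) → 2
  π[e,d,y,g]((ρ[g/d](R) ⋈[g=d] σ[e<=8](π[e,d]((R ⋈[d=c] S))))) → 2

E1 and E2 produce the same multiset:
e | d | y | g
8 | 8 | q | 8
8 | 8 | q | 8

yes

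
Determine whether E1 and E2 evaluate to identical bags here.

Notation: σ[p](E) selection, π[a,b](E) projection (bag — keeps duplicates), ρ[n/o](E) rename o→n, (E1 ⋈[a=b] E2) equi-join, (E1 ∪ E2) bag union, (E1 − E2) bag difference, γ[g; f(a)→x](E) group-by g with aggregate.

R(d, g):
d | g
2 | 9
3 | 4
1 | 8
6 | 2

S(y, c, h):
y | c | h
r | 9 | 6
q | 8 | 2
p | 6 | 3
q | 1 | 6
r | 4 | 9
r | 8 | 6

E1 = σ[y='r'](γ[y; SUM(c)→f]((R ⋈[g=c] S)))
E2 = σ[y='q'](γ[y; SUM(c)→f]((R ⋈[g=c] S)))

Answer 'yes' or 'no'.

E1 subexpression sizes:
  R → 4
  S → 6
  (R ⋈[g=c] S) → 4
  γ[y; SUM(c)→f]((R ⋈[g=c] S)) → 2
  σ[y='r'](γ[y; SUM(c)→f]((R ⋈[g=c] S))) → 1
E2 subexpression sizes:
  R → 4
  S → 6
  (R ⋈[g=c] S) → 4
  γ[y; SUM(c)→f]((R ⋈[g=c] S)) → 2
  σ[y='q'](γ[y; SUM(c)→f]((R ⋈[g=c] S))) → 1

E1 result:
y | f
r | 21
E2 result:
y | f
q | 8
Witness: ('q', 8) appears 0× in E1 but 1× in E2.

no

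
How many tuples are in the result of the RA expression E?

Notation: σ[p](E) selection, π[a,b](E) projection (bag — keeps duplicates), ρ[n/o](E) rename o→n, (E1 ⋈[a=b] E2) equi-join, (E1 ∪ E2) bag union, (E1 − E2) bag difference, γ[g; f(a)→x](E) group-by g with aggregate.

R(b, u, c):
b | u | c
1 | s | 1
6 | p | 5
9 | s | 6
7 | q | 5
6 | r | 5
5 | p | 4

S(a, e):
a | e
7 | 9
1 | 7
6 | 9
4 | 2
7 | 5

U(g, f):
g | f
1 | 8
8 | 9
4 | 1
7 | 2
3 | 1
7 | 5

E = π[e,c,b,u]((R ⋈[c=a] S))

Per-node cardinality:
  R → 6
  S → 5
  (R ⋈[c=a] S) → 3
  π[e,c,b,u]((R ⋈[c=a] S)) → 3

|E| = 3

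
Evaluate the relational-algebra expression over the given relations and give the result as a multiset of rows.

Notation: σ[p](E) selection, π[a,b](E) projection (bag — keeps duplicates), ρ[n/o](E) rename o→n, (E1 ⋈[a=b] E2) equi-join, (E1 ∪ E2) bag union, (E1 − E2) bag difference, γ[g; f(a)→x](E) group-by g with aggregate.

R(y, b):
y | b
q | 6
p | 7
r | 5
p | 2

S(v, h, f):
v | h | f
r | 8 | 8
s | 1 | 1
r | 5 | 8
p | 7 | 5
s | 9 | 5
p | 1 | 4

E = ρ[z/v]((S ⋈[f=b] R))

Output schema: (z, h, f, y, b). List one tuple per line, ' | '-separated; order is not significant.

Per-node cardinality:
  S → 6
  R → 4
  (S ⋈[f=b] R) → 2
  ρ[z/v]((S ⋈[f=b] R)) → 2

== RESULT ==
z | h | f | y | b
p | 7 | 5 | r | 5
s | 9 | 5 | r | 5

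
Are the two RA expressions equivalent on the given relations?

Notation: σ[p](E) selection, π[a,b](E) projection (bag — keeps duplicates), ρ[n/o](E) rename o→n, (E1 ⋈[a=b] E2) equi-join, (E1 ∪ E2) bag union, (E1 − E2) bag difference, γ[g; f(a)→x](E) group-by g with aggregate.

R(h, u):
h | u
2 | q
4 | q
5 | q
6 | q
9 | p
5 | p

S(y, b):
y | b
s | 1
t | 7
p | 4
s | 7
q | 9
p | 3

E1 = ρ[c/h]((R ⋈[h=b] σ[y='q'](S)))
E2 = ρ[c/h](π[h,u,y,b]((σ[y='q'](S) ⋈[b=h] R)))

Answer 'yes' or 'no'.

E1 subexpression sizes:
  R → 6
  S → 6
  σ[y='q'](S) → 1
  (R ⋈[h=b] σ[y='q'](S)) → 1
  ρ[c/h]((R ⋈[h=b] σ[y='q'](S))) → 1
E2 subexpression sizes:
  S → 6
  σ[y='q'](S) → 1
  R → 6
  (σ[y='q'](S) ⋈[b=h] R) → 1
  π[h,u,y,b]((σ[y='q'](S) ⋈[b=h] R)) → 1
  ρ[c/h](π[h,u,y,b]((σ[y='q'](S) ⋈[b=h] R))) → 1

E1 and E2 produce the same multiset:
c | u | y | b
9 | p | q | 9

yes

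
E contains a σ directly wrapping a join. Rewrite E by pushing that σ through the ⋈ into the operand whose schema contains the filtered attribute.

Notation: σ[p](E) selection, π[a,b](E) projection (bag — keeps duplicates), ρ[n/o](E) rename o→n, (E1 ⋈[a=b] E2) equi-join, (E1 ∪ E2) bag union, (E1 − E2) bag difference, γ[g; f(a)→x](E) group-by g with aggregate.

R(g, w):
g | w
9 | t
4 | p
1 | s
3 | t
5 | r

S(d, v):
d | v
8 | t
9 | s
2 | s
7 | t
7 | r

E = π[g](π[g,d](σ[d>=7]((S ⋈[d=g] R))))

σ filters on d, owned by the left side.
E' = π[g](π[g,d]((σ[d>=7](S) ⋈[d=g] R)))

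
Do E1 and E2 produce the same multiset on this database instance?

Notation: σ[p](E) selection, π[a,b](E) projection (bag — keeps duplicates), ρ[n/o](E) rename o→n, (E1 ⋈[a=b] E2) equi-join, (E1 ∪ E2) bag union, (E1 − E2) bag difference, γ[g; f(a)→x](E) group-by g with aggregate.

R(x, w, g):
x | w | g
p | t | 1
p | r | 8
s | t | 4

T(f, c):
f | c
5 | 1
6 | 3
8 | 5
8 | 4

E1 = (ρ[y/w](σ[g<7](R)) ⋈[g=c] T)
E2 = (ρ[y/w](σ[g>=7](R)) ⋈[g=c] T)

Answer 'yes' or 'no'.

E1 stepwise |·|:
  R → 3
  σ[g<7](R) → 2
  ρ[y/w](σ[g<7](R)) → 2
  T → 4
  (ρ[y/w](σ[g<7](R)) ⋈[g=c] T) → 2
E2 stepwise |·|:
  R → 3
  σ[g>=7](R) → 1
  ρ[y/w](σ[g>=7](R)) → 1
  T → 4
  (ρ[y/w](σ[g>=7](R)) ⋈[g=c] T) → 0

E1 result:
x | y | g | f | c
p | t | 1 | 5 | 1
s | t | 4 | 8 | 4
E2 result:
x | y | g | f | c
(0 rows)
Witness: ('s', 't', 4, 8, 4) appears 1× in E1 but 0× in E2.

no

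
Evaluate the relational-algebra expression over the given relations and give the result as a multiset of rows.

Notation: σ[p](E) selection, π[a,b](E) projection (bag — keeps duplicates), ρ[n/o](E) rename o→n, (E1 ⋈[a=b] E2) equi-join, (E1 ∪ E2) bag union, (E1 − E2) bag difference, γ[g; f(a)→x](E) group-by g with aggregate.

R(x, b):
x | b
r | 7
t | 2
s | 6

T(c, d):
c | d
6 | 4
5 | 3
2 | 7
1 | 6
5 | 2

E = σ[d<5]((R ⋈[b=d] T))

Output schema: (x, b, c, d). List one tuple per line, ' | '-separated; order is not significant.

Row counts bottom-up:
  R → 3
  T → 5
  (R ⋈[b=d] T) → 3
  σ[d<5]((R ⋈[b=d] T)) → 1

== RESULT ==
x | b | c | d
t | 2 | 5 | 2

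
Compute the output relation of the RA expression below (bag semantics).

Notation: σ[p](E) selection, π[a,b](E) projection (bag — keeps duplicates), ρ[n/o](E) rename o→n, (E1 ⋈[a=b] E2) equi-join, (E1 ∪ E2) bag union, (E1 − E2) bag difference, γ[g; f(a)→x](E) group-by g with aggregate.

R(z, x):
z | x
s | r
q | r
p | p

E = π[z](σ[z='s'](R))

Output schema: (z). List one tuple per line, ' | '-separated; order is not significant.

Subexpression sizes:
  R → 3
  σ[z='s'](R) → 1
  π[z](σ[z='s'](R)) → 1

== RESULT ==
z
s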